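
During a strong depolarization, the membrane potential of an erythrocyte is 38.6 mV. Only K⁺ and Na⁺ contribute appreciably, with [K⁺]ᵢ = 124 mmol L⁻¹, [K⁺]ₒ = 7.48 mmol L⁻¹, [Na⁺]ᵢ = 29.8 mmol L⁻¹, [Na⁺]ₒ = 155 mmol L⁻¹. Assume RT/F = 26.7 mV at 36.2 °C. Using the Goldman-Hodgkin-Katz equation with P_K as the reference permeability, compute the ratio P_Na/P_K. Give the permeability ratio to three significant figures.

18.2

Let α = P_Na/P_K. GHK: Vm = 26.7·ln[(Kₒ + α·Naₒ)/(Kᵢ + α·Naᵢ)].
e^(Vm/26.7) = e^(38.6/26.7) = 4.2448
So 4.2448·(Kᵢ + α·Naᵢ) = Kₒ + α·Naₒ → α = (4.2448·124.0 − 7.48) / (155.0 − 4.2448·29.8)
α = (526.4 − 7.48) / (155.0 − 126.5) = 518.9/28.51 = 18.2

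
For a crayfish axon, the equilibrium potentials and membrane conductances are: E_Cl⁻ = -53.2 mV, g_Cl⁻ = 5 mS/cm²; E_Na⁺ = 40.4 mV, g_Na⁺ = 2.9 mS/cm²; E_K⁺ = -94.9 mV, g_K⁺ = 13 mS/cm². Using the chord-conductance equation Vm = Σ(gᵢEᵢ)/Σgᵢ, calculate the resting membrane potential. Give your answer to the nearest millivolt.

Σ gᵢEᵢ = 5·(-53.2) + 2.9·(40.4) + 13·(-94.9) = -1382.54
Σ gᵢ = 5 + 2.9 + 13 = 20.9
Vm = -1382.54 / 20.9 = -66.15 mV

-66 mV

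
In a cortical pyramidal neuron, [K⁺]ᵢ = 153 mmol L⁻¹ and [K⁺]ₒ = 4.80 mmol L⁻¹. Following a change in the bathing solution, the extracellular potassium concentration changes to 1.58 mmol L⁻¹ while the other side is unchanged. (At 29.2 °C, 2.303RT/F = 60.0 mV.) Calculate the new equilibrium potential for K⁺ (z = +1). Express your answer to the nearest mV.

-119 mV

After the shift: [K⁺]_out = 1.58, [K⁺]_in = 153 mmol L⁻¹.
E_new = (60.0/1)·log₁₀(1.58/153) = 60.00 · (-1.9860) = -119.16 mV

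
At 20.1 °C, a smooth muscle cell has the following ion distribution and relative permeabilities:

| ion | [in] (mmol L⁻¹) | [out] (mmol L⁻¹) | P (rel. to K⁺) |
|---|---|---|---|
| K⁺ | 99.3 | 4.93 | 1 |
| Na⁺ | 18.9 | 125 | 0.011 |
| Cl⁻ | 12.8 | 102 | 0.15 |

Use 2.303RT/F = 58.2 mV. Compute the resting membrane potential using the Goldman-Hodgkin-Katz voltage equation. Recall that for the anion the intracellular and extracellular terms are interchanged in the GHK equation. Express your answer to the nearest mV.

Vm = 58.2 · log₁₀[(Σ P·[cation]ₒ + Σ P·[anion]ᵢ) / (Σ P·[cation]ᵢ + Σ P·[anion]ₒ)]
Numerator = 1×4.93 + 0.011×125 + 0.15×12.8 = 8.225
Denominator = 1×99.3 + 0.011×18.9 + 0.15×102 = 114.8
Vm = 58.2 · log₁₀(0.071641) = 58.2 × (-1.1448) = -66.63 mV

-67 mV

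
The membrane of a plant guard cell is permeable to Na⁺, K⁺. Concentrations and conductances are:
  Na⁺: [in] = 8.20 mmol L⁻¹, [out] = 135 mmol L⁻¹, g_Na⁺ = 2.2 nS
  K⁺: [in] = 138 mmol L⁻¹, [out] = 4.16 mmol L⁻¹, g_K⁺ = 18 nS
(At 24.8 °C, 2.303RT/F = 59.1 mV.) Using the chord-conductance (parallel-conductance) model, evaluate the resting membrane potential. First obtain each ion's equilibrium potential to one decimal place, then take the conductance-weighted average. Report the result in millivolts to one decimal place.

-72.3 mV

E_Na⁺ = (59.1/1)·log₁₀(135/8.20) = 71.9 mV
E_K⁺ = (59.1/1)·log₁₀(4.16/138) = -89.9 mV
Vm = (Σ gᵢEᵢ)/(Σ gᵢ) = (2.2·71.9 + 18·-89.9) / (2.2 + 18)
= -1460.02 / 20.2 = -72.28 mV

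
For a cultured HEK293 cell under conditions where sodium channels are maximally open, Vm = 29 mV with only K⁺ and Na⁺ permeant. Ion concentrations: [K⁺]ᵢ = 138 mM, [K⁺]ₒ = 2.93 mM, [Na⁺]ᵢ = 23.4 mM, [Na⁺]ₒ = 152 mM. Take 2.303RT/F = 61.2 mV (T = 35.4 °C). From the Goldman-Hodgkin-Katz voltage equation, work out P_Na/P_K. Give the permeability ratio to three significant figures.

4.96

Let α = P_Na/P_K. GHK: Vm = 61.2·log₁₀[(Kₒ + α·Naₒ)/(Kᵢ + α·Naᵢ)].
10^(Vm/61.2) = 10^(29.0/61.2) = 2.9775
So 2.9775·(Kᵢ + α·Naᵢ) = Kₒ + α·Naₒ → α = (2.9775·138.0 − 2.93) / (152.0 − 2.9775·23.4)
α = (410.9 − 2.93) / (152.0 − 69.67) = 408/82.33 = 4.956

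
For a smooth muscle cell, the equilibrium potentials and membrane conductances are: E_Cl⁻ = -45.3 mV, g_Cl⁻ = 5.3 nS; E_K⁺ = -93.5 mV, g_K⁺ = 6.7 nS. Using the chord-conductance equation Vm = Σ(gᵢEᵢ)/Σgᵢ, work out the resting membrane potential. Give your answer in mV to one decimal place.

Σ gᵢEᵢ = 5.3·(-45.3) + 6.7·(-93.5) = -866.54
Σ gᵢ = 5.3 + 6.7 = 12
Vm = -866.54 / 12 = -72.21 mV

-72.2 mV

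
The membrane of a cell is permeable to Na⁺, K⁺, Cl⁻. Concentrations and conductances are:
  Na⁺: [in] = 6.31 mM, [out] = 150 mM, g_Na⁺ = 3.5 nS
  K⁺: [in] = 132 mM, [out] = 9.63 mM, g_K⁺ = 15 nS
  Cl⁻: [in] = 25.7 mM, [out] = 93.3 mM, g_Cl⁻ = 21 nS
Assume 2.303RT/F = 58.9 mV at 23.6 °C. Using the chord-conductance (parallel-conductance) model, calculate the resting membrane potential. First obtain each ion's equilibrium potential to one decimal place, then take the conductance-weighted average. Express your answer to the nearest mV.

E_Na⁺ = (58.9/1)·log₁₀(150/6.31) = 81.1 mV
E_K⁺ = (58.9/1)·log₁₀(9.63/132) = -67.0 mV
E_Cl⁻ = (58.9/-1)·log₁₀(93.3/25.7) = -33.0 mV
Vm = (Σ gᵢEᵢ)/(Σ gᵢ) = (3.5·81.1 + 15·-67.0 + 21·-33.0) / (3.5 + 15 + 21)
= -1414.15 / 39.5 = -35.80 mV

-36 mV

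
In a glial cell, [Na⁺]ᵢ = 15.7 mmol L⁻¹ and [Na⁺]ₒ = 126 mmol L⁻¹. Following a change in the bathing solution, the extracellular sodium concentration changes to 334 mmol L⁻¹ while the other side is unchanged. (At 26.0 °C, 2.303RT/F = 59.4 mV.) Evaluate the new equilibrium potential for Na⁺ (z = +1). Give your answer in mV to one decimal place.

After the shift: [Na⁺]_out = 334, [Na⁺]_in = 15.7 mmol L⁻¹.
E_new = (59.4/1)·log₁₀(334/15.7) = 59.40 · (1.3278) = 78.87 mV

78.9 mV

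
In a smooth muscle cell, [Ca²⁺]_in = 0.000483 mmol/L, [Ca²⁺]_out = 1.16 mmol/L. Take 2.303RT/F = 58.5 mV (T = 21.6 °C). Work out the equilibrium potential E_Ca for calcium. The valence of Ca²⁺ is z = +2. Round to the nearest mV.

99 mV

E = (58.5/z) · log₁₀([Ca²⁺]_out/[Ca²⁺]_in) with z = +2.
= (58.5/2) · log₁₀(1.16/0.000483) = 29.25 · log₁₀(2402)
= 29.25 · (3.3805) = 98.88 mV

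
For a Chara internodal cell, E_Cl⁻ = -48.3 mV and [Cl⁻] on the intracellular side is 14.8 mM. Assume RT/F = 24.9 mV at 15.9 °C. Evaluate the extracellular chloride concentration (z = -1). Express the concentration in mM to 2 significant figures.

100 mM

Nernst: E = (24.9/-1) · ln([out]/[in]), so ln([out]/[in]) = -48.3 × -1 / 24.9 = 1.9398.
[out]/[in] = e^(1.9398) = 6.957.
[out] = 6.957 × 14.8 = 103 mM.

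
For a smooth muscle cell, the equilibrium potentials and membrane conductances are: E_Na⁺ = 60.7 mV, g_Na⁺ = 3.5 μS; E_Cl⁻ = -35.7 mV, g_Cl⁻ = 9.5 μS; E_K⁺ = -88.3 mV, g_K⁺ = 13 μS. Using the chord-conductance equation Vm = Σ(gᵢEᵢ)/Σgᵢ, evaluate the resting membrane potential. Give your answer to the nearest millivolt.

-49 mV

Σ gᵢEᵢ = 3.5·(60.7) + 9.5·(-35.7) + 13·(-88.3) = -1274.60
Σ gᵢ = 3.5 + 9.5 + 13 = 26
Vm = -1274.60 / 26 = -49.02 mV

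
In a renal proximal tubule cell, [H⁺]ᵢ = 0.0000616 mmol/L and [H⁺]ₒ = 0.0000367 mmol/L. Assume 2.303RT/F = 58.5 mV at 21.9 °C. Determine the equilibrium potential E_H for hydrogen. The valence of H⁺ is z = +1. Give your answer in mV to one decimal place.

-13.2 mV

E = (58.5/z) · log₁₀([H⁺]_out/[H⁺]_in) with z = +1.
= (58.5/1) · log₁₀(0.0000367/0.0000616) = 58.50 · log₁₀(0.5958)
= 58.50 · (-0.2249) = -13.16 mV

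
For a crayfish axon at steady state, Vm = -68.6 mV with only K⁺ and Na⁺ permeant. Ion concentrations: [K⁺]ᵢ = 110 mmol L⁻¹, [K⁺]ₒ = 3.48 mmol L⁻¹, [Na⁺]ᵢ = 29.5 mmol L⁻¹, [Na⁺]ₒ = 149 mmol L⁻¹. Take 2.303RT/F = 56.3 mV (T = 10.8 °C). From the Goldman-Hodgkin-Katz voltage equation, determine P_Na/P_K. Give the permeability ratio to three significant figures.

0.0215

Let α = P_Na/P_K. GHK: Vm = 56.3·log₁₀[(Kₒ + α·Naₒ)/(Kᵢ + α·Naᵢ)].
10^(Vm/56.3) = 10^(-68.6/56.3) = 0.060468
So 0.060468·(Kᵢ + α·Naᵢ) = Kₒ + α·Naₒ → α = (0.060468·110.0 − 3.48) / (149.0 − 0.060468·29.5)
α = (6.652 − 3.48) / (149.0 − 1.784) = 3.172/147.2 = 0.02154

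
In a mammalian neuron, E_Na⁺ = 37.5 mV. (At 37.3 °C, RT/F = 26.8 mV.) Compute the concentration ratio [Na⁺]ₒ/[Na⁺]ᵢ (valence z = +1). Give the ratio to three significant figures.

ln([out]/[in]) = E·z/(26.8) = 37.5 × 1 / 26.8 = 1.3993
[out]/[in] = e^(1.3993) = 4.052

4.05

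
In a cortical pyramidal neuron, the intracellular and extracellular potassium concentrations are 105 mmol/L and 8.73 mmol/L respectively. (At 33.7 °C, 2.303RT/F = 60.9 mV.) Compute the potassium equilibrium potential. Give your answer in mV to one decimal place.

E = (60.9/z) · log₁₀([K⁺]_out/[K⁺]_in) with z = +1.
= (60.9/1) · log₁₀(8.73/105) = 60.90 · log₁₀(0.08314)
= 60.90 · (-1.0802) = -65.78 mV

-65.8 mV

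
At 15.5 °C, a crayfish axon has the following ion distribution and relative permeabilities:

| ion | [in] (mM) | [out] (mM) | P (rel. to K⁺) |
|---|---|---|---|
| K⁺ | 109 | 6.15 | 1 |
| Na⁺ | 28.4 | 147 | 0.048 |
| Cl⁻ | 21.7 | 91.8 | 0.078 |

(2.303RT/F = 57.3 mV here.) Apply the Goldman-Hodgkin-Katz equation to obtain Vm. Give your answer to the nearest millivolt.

Vm = 57.3 · log₁₀[(Σ P·[cation]ₒ + Σ P·[anion]ᵢ) / (Σ P·[cation]ᵢ + Σ P·[anion]ₒ)]
Numerator = 1×6.15 + 0.048×147 + 0.078×21.7 = 14.9
Denominator = 1×109 + 0.048×28.4 + 0.078×91.8 = 117.5
Vm = 57.3 · log₁₀(0.12677) = 57.3 × (-0.8970) = -51.40 mV

-51 mV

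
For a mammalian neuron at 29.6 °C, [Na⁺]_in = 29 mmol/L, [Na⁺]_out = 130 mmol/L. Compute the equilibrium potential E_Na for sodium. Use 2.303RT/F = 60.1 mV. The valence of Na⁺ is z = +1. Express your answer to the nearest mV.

E = (60.1/z) · log₁₀([Na⁺]_out/[Na⁺]_in) with z = +1.
= (60.1/1) · log₁₀(130/29) = 60.10 · log₁₀(4.483)
= 60.10 · (0.6515) = 39.16 mV

39 mV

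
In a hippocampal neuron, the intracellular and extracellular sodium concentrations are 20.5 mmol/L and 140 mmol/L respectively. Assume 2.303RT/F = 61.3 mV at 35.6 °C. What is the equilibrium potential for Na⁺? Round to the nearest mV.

51 mV

E = (61.3/z) · log₁₀([Na⁺]_out/[Na⁺]_in) with z = +1.
= (61.3/1) · log₁₀(140/20.5) = 61.30 · log₁₀(6.829)
= 61.30 · (0.8344) = 51.15 mV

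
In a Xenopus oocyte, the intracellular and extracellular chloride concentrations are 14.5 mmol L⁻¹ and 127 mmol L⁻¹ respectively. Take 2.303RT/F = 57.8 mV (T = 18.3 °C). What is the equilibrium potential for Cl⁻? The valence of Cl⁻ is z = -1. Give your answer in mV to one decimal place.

-54.5 mV

E = (57.8/z) · log₁₀([Cl⁻]_out/[Cl⁻]_in) with z = -1.
For an anion, dividing by z = -1 reverses the sign.
= (57.8/-1) · log₁₀(127/14.5) = -57.80 · log₁₀(8.759)
= -57.80 · (0.9424) = -54.47 mV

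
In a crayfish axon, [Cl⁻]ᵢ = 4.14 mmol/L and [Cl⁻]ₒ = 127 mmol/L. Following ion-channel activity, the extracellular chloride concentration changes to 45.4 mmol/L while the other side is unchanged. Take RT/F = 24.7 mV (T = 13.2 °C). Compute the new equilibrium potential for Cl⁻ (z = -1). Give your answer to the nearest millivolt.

After the shift: [Cl⁻]_out = 45.4, [Cl⁻]_in = 4.14 mmol/L.
E_new = (24.7/-1)·ln(45.4/4.14) = -24.70 · (2.3948) = -59.15 mV

-59 mV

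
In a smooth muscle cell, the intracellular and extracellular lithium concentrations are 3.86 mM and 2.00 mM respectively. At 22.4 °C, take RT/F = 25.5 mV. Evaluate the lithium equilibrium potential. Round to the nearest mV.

-17 mV

E = (25.5/z) · ln([Li⁺]_out/[Li⁺]_in) with z = +1.
= (25.5/1) · ln(2.00/3.86) = 25.50 · ln(0.5181)
= 25.50 · (-0.6575) = -16.77 mV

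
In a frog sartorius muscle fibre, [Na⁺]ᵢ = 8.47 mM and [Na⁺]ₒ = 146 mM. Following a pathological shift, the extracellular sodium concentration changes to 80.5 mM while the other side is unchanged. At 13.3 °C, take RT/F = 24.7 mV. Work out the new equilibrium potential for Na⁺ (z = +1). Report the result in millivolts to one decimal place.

After the shift: [Na⁺]_out = 80.5, [Na⁺]_in = 8.47 mM.
E_new = (24.7/1)·ln(80.5/8.47) = 24.70 · (2.2517) = 55.62 mV

55.6 mV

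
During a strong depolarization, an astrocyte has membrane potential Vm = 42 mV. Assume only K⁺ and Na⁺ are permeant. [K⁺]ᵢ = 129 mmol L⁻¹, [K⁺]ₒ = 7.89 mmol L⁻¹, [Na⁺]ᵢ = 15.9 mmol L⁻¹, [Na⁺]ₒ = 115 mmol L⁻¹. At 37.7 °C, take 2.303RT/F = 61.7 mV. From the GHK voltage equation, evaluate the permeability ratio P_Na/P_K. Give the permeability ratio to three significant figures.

15.7

Let α = P_Na/P_K. GHK: Vm = 61.7·log₁₀[(Kₒ + α·Naₒ)/(Kᵢ + α·Naᵢ)].
10^(Vm/61.7) = 10^(42.0/61.7) = 4.7942
So 4.7942·(Kᵢ + α·Naᵢ) = Kₒ + α·Naₒ → α = (4.7942·129.0 − 7.89) / (115.0 − 4.7942·15.9)
α = (618.4 − 7.89) / (115.0 − 76.23) = 610.6/38.77 = 15.75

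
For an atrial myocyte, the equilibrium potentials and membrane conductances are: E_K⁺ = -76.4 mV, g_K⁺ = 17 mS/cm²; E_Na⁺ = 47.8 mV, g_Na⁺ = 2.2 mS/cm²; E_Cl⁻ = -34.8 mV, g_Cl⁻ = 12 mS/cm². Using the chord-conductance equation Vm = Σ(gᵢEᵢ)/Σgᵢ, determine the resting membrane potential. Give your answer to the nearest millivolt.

-52 mV

Σ gᵢEᵢ = 17·(-76.4) + 2.2·(47.8) + 12·(-34.8) = -1611.24
Σ gᵢ = 17 + 2.2 + 12 = 31.2
Vm = -1611.24 / 31.2 = -51.64 mV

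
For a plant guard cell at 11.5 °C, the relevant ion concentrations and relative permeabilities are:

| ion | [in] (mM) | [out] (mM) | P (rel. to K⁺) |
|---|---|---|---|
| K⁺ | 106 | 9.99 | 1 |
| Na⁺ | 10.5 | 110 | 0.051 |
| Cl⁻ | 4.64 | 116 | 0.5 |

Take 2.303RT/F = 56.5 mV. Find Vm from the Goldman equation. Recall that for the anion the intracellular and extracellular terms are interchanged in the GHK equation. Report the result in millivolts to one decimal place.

Vm = 56.5 · log₁₀[(Σ P·[cation]ₒ + Σ P·[anion]ᵢ) / (Σ P·[cation]ᵢ + Σ P·[anion]ₒ)]
Numerator = 1×9.99 + 0.051×110 + 0.5×4.64 = 17.92
Denominator = 1×106 + 0.051×10.5 + 0.5×116 = 164.5
Vm = 56.5 · log₁₀(0.10891) = 56.5 × (-0.9629) = -54.41 mV

-54.4 mV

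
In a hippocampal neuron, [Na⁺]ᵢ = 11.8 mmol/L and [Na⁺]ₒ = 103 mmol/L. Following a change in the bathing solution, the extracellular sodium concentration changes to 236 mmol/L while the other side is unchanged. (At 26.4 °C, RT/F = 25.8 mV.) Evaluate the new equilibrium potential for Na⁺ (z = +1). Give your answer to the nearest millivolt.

After the shift: [Na⁺]_out = 236, [Na⁺]_in = 11.8 mmol/L.
E_new = (25.8/1)·ln(236/11.8) = 25.80 · (2.9957) = 77.29 mV

77 mV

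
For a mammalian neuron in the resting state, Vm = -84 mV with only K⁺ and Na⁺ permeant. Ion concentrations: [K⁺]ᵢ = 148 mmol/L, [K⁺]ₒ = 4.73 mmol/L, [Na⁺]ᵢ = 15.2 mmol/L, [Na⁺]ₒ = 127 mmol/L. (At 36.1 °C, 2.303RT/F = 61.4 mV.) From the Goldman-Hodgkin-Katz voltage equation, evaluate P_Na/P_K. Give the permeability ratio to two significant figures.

0.013

Let α = P_Na/P_K. GHK: Vm = 61.4·log₁₀[(Kₒ + α·Naₒ)/(Kᵢ + α·Naᵢ)].
10^(Vm/61.4) = 10^(-84.0/61.4) = 0.042847
So 0.042847·(Kᵢ + α·Naᵢ) = Kₒ + α·Naₒ → α = (0.042847·148.0 − 4.73) / (127.0 − 0.042847·15.2)
α = (6.341 − 4.73) / (127.0 − 0.6513) = 1.611/126.3 = 0.01275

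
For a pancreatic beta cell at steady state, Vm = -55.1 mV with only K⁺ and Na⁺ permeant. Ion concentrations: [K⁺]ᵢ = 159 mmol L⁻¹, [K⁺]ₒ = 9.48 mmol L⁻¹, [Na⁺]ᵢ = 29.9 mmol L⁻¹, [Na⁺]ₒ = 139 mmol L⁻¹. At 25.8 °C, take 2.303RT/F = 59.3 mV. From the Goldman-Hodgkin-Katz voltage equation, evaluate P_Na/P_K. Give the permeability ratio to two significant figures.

Let α = P_Na/P_K. GHK: Vm = 59.3·log₁₀[(Kₒ + α·Naₒ)/(Kᵢ + α·Naᵢ)].
10^(Vm/59.3) = 10^(-55.1/59.3) = 0.11771
So 0.11771·(Kᵢ + α·Naᵢ) = Kₒ + α·Naₒ → α = (0.11771·159.0 − 9.48) / (139.0 − 0.11771·29.9)
α = (18.72 − 9.48) / (139.0 − 3.52) = 9.236/135.5 = 0.06818

0.068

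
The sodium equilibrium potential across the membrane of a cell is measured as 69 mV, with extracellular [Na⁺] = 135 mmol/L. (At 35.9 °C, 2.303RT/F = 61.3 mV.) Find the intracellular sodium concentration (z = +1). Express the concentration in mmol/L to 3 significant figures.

Nernst: E = (61.3/1) · log₁₀([out]/[in]), so log₁₀([out]/[in]) = 69.0 × 1 / 61.3 = 1.1256.
[out]/[in] = 10^(1.1256) = 13.35.
[in] = 135 / 13.35 = 10.11 mmol/L.

10.1 mmol/L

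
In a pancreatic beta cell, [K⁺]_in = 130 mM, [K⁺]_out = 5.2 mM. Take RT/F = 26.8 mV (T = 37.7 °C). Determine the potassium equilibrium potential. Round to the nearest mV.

E = (26.8/z) · ln([K⁺]_out/[K⁺]_in) with z = +1.
= (26.8/1) · ln(5.2/130) = 26.80 · ln(0.04)
= 26.80 · (-3.2189) = -86.27 mV

-86 mV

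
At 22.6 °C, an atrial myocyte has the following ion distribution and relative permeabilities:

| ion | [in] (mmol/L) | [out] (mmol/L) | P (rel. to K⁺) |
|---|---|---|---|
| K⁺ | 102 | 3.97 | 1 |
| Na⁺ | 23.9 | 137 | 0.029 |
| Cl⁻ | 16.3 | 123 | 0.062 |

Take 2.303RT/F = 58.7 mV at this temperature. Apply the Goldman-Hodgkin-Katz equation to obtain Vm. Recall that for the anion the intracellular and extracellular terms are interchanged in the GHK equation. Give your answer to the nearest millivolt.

Vm = 58.7 · log₁₀[(Σ P·[cation]ₒ + Σ P·[anion]ᵢ) / (Σ P·[cation]ᵢ + Σ P·[anion]ₒ)]
Numerator = 1×3.97 + 0.029×137 + 0.062×16.3 = 8.954
Denominator = 1×102 + 0.029×23.9 + 0.062×123 = 110.3
Vm = 58.7 · log₁₀(0.081161) = 58.7 × (-1.0907) = -64.02 mV

-64 mV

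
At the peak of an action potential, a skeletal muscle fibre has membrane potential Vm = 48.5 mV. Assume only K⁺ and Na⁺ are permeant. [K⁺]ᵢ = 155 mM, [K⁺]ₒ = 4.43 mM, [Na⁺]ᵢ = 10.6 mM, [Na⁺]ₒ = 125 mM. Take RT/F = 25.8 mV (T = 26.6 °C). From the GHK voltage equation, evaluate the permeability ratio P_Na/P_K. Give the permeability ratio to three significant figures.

18.2

Let α = P_Na/P_K. GHK: Vm = 25.8·ln[(Kₒ + α·Naₒ)/(Kᵢ + α·Naᵢ)].
e^(Vm/25.8) = e^(48.5/25.8) = 6.5525
So 6.5525·(Kᵢ + α·Naᵢ) = Kₒ + α·Naₒ → α = (6.5525·155.0 − 4.43) / (125.0 − 6.5525·10.6)
α = (1016 − 4.43) / (125.0 − 69.46) = 1011/55.54 = 18.21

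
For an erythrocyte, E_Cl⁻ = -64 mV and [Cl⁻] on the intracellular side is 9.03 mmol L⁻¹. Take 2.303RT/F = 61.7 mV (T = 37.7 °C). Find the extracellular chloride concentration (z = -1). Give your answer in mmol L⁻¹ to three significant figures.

Nernst: E = (61.7/-1) · log₁₀([out]/[in]), so log₁₀([out]/[in]) = -64.0 × -1 / 61.7 = 1.0373.
[out]/[in] = 10^(1.0373) = 10.9.
[out] = 10.9 × 9.03 = 98.39 mmol L⁻¹.

98.4 mmol L⁻¹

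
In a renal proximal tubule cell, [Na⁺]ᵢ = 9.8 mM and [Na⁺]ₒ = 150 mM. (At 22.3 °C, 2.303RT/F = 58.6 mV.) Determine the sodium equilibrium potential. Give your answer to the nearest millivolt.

E = (58.6/z) · log₁₀([Na⁺]_out/[Na⁺]_in) with z = +1.
= (58.6/1) · log₁₀(150/9.8) = 58.60 · log₁₀(15.31)
= 58.60 · (1.1849) = 69.43 mV

69 mV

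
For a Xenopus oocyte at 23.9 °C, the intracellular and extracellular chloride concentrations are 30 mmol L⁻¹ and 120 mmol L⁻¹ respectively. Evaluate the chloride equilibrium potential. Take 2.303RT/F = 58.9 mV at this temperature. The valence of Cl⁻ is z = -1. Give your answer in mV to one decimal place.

-35.5 mV

E = (58.9/z) · log₁₀([Cl⁻]_out/[Cl⁻]_in) with z = -1.
For an anion, dividing by z = -1 reverses the sign.
= (58.9/-1) · log₁₀(120/30) = -58.90 · log₁₀(4)
= -58.90 · (0.6021) = -35.46 mV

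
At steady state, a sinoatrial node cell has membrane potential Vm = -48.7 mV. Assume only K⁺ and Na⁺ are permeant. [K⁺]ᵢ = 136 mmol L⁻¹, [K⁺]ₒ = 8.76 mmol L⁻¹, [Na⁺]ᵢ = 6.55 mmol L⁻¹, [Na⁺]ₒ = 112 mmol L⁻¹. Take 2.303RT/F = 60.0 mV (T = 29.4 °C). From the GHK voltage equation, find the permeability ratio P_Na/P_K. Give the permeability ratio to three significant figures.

0.110

Let α = P_Na/P_K. GHK: Vm = 60.0·log₁₀[(Kₒ + α·Naₒ)/(Kᵢ + α·Naᵢ)].
10^(Vm/60.0) = 10^(-48.7/60.0) = 0.15429
So 0.15429·(Kᵢ + α·Naᵢ) = Kₒ + α·Naₒ → α = (0.15429·136.0 − 8.76) / (112.0 − 0.15429·6.55)
α = (20.98 − 8.76) / (112.0 − 1.011) = 12.22/111 = 0.1101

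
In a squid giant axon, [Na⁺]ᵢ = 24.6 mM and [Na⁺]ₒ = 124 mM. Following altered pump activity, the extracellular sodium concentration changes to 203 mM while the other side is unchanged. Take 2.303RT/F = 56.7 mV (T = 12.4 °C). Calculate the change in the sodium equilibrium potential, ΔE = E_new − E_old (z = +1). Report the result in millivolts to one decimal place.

12.1 mV

E_old = (56.7/1)·log₁₀(124/24.6) = 39.83 mV
E_new = (56.7/1)·log₁₀(203/24.6) = 51.97 mV
ΔE = 51.97 − (39.83) = 12.14 mV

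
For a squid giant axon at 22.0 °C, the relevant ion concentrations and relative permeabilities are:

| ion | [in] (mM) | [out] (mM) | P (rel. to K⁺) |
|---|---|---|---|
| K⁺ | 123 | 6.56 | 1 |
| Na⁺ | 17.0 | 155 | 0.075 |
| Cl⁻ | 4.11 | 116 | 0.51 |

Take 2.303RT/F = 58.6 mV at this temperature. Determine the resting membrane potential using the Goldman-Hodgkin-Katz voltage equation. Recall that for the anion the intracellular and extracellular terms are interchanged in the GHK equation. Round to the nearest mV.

Vm = 58.6 · log₁₀[(Σ P·[cation]ₒ + Σ P·[anion]ᵢ) / (Σ P·[cation]ᵢ + Σ P·[anion]ₒ)]
Numerator = 1×6.56 + 0.075×155 + 0.51×4.11 = 20.28
Denominator = 1×123 + 0.075×17.0 + 0.51×116 = 183.4
Vm = 58.6 · log₁₀(0.11056) = 58.6 × (-0.9564) = -56.04 mV

-56 mV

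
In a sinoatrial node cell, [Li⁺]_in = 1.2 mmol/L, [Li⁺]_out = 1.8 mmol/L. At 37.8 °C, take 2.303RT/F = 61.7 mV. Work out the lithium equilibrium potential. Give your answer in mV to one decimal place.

E = (61.7/z) · log₁₀([Li⁺]_out/[Li⁺]_in) with z = +1.
= (61.7/1) · log₁₀(1.8/1.2) = 61.70 · log₁₀(1.5)
= 61.70 · (0.1761) = 10.86 mV

10.9 mV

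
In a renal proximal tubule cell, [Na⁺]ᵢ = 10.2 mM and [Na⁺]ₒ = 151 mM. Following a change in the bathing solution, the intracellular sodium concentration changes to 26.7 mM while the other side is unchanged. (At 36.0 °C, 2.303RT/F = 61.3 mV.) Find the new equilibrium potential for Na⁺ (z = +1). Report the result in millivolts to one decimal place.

After the shift: [Na⁺]_out = 151, [Na⁺]_in = 26.7 mM.
E_new = (61.3/1)·log₁₀(151/26.7) = 61.30 · (0.7525) = 46.13 mV

46.1 mV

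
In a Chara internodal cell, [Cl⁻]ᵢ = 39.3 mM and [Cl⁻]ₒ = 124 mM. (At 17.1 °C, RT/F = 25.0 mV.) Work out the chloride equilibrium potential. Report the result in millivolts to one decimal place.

-28.7 mV

E = (25.0/z) · ln([Cl⁻]_out/[Cl⁻]_in) with z = -1.
For an anion, dividing by z = -1 reverses the sign.
= (25.0/-1) · ln(124/39.3) = -25.00 · ln(3.155)
= -25.00 · (1.1491) = -28.73 mV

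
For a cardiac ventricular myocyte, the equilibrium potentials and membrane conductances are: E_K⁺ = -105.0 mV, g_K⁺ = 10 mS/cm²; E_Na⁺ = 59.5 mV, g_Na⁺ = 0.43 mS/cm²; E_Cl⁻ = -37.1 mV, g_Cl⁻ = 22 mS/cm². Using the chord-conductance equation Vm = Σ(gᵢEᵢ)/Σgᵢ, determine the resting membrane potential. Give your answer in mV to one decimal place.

-56.8 mV

Σ gᵢEᵢ = 10·(-105.0) + 0.43·(59.5) + 22·(-37.1) = -1840.62
Σ gᵢ = 10 + 0.43 + 22 = 32.43
Vm = -1840.62 / 32.43 = -56.76 mV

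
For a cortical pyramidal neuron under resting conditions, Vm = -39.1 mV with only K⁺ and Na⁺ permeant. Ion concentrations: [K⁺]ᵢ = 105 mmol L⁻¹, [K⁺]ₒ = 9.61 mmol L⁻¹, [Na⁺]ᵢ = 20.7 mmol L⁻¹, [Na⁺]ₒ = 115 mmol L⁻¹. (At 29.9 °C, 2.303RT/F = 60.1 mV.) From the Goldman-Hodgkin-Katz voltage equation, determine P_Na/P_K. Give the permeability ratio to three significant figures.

0.126

Let α = P_Na/P_K. GHK: Vm = 60.1·log₁₀[(Kₒ + α·Naₒ)/(Kᵢ + α·Naᵢ)].
10^(Vm/60.1) = 10^(-39.1/60.1) = 0.22357
So 0.22357·(Kᵢ + α·Naᵢ) = Kₒ + α·Naₒ → α = (0.22357·105.0 − 9.61) / (115.0 − 0.22357·20.7)
α = (23.48 − 9.61) / (115.0 − 4.628) = 13.87/110.4 = 0.1256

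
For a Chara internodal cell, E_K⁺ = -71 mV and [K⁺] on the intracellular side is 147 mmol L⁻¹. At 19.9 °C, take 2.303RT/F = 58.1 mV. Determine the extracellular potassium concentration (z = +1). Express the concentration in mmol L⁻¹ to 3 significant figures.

Nernst: E = (58.1/1) · log₁₀([out]/[in]), so log₁₀([out]/[in]) = -71.0 × 1 / 58.1 = -1.2220.
[out]/[in] = 10^(-1.2220) = 0.05997.
[out] = 0.05997 × 147 = 8.816 mmol L⁻¹.

8.82 mmol L⁻¹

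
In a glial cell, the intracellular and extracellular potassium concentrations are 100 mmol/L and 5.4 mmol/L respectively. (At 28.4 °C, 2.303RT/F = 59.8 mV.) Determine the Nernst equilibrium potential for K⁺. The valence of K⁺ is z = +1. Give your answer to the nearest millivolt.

E = (59.8/z) · log₁₀([K⁺]_out/[K⁺]_in) with z = +1.
= (59.8/1) · log₁₀(5.4/100) = 59.80 · log₁₀(0.054)
= 59.80 · (-1.2676) = -75.80 mV

-76 mV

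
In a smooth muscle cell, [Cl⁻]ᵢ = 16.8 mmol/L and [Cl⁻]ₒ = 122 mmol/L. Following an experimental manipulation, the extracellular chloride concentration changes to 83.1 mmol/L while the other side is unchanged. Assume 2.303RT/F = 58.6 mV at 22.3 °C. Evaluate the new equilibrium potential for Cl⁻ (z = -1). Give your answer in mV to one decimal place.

After the shift: [Cl⁻]_out = 83.1, [Cl⁻]_in = 16.8 mmol/L.
E_new = (58.6/-1)·log₁₀(83.1/16.8) = -58.60 · (0.6943) = -40.69 mV

-40.7 mV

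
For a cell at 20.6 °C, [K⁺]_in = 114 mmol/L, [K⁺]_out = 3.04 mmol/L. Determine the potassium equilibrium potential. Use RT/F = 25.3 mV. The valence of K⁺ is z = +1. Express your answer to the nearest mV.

E = (25.3/z) · ln([K⁺]_out/[K⁺]_in) with z = +1.
= (25.3/1) · ln(3.04/114) = 25.30 · ln(0.02667)
= 25.30 · (-3.6243) = -91.70 mV

-92 mV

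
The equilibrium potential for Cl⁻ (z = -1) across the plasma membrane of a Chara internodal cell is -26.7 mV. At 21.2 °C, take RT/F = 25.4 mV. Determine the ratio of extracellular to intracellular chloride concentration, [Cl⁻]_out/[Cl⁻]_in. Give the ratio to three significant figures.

ln([out]/[in]) = E·z/(25.4) = -26.7 × -1 / 25.4 = 1.0512
[out]/[in] = e^(1.0512) = 2.861

2.86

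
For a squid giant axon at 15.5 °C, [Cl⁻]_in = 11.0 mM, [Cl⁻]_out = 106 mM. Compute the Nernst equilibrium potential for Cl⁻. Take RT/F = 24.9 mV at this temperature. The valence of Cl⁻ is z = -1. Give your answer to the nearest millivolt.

-56 mV

E = (24.9/z) · ln([Cl⁻]_out/[Cl⁻]_in) with z = -1.
For an anion, dividing by z = -1 reverses the sign.
= (24.9/-1) · ln(106/11.0) = -24.90 · ln(9.636)
= -24.90 · (2.2655) = -56.41 mV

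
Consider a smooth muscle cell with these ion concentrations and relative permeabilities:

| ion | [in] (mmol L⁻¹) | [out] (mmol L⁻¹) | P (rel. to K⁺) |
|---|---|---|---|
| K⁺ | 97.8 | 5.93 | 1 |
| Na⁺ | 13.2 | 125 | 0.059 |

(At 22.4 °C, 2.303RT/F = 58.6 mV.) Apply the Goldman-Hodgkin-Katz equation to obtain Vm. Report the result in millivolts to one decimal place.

-51.0 mV

Vm = 58.6 · log₁₀[(Σ P·[cation]ₒ + Σ P·[anion]ᵢ) / (Σ P·[cation]ᵢ + Σ P·[anion]ₒ)]
Numerator = 1×5.93 + 0.059×125 = 13.3
Denominator = 1×97.8 + 0.059×13.2 = 98.58
Vm = 58.6 · log₁₀(0.13497) = 58.6 × (-0.8698) = -50.97 mV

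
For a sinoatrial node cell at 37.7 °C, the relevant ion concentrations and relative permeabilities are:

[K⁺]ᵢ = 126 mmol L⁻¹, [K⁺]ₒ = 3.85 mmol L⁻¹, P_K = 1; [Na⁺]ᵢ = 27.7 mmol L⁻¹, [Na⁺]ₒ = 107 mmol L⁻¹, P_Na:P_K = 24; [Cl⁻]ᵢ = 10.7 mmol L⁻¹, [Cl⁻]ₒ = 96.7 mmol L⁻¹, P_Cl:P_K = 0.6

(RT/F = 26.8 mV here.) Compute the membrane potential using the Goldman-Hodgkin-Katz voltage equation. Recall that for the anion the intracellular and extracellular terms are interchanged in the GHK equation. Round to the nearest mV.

Vm = 26.8 · ln[(Σ P·[cation]ₒ + Σ P·[anion]ᵢ) / (Σ P·[cation]ᵢ + Σ P·[anion]ₒ)]
Numerator = 1×3.85 + 24×107 + 0.6×10.7 = 2578
Denominator = 1×126 + 24×27.7 + 0.6×96.7 = 848.8
Vm = 26.8 · ln(3.0375) = 26.8 × (1.1110) = 29.78 mV

30 mV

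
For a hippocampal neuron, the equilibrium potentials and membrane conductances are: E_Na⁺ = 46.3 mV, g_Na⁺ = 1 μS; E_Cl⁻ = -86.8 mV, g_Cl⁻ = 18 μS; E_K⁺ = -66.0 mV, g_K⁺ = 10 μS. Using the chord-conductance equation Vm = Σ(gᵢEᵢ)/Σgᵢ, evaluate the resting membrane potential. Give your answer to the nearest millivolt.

Σ gᵢEᵢ = 1·(46.3) + 18·(-86.8) + 10·(-66.0) = -2176.10
Σ gᵢ = 1 + 18 + 10 = 29
Vm = -2176.10 / 29 = -75.04 mV

-75 mV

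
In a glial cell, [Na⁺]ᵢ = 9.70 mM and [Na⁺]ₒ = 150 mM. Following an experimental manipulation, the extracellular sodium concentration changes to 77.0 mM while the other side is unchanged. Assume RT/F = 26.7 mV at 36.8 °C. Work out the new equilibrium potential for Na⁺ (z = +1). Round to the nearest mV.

After the shift: [Na⁺]_out = 77.0, [Na⁺]_in = 9.70 mM.
E_new = (26.7/1)·ln(77.0/9.70) = 26.70 · (2.0717) = 55.31 mV

55 mV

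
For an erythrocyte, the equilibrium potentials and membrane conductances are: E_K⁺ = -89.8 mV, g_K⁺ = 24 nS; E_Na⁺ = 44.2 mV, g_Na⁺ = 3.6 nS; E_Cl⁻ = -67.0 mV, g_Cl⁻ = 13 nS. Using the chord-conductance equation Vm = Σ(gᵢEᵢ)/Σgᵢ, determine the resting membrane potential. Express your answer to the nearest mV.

-71 mV

Σ gᵢEᵢ = 24·(-89.8) + 3.6·(44.2) + 13·(-67.0) = -2867.08
Σ gᵢ = 24 + 3.6 + 13 = 40.6
Vm = -2867.08 / 40.6 = -70.62 mV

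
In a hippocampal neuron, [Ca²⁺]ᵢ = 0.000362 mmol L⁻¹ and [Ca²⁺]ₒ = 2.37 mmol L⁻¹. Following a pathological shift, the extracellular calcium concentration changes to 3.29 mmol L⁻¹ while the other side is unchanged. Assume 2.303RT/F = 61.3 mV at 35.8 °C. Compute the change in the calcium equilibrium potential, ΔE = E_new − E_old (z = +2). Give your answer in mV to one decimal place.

E_old = (61.3/2)·log₁₀(2.37/0.000362) = 116.96 mV
E_new = (61.3/2)·log₁₀(3.29/0.000362) = 121.33 mV
ΔE = 121.33 − (116.96) = 4.37 mV

4.4 mV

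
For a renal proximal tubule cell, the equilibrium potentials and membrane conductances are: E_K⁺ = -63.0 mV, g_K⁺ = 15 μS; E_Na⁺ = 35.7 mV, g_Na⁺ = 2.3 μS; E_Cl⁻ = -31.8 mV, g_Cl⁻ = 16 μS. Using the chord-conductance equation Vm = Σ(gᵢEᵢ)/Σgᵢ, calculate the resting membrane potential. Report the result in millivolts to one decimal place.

-41.2 mV

Σ gᵢEᵢ = 15·(-63.0) + 2.3·(35.7) + 16·(-31.8) = -1371.69
Σ gᵢ = 15 + 2.3 + 16 = 33.3
Vm = -1371.69 / 33.3 = -41.19 mV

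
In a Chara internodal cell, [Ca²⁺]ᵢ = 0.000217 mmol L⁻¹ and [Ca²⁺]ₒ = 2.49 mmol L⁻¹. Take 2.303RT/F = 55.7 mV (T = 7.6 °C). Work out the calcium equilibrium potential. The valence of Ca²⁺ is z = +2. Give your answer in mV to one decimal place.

113.1 mV

E = (55.7/z) · log₁₀([Ca²⁺]_out/[Ca²⁺]_in) with z = +2.
= (55.7/2) · log₁₀(2.49/0.000217) = 27.85 · log₁₀(1.147e+04)
= 27.85 · (4.0597) = 113.06 mV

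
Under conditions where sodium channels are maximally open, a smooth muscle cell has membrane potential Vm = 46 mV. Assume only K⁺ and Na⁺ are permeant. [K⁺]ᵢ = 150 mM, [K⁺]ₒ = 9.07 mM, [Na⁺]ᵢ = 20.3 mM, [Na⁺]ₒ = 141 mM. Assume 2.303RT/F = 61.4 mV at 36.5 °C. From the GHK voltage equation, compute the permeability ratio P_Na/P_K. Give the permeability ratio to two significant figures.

Let α = P_Na/P_K. GHK: Vm = 61.4·log₁₀[(Kₒ + α·Naₒ)/(Kᵢ + α·Naᵢ)].
10^(Vm/61.4) = 10^(46.0/61.4) = 5.6129
So 5.6129·(Kᵢ + α·Naᵢ) = Kₒ + α·Naₒ → α = (5.6129·150.0 − 9.07) / (141.0 − 5.6129·20.3)
α = (841.9 − 9.07) / (141.0 − 113.9) = 832.9/27.06 = 30.78

31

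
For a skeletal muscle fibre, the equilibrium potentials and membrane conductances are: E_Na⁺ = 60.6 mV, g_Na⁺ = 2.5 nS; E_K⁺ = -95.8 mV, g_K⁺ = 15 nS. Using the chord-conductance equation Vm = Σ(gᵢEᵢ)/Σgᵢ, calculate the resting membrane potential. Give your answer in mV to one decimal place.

Σ gᵢEᵢ = 2.5·(60.6) + 15·(-95.8) = -1285.50
Σ gᵢ = 2.5 + 15 = 17.5
Vm = -1285.50 / 17.5 = -73.46 mV

-73.5 mV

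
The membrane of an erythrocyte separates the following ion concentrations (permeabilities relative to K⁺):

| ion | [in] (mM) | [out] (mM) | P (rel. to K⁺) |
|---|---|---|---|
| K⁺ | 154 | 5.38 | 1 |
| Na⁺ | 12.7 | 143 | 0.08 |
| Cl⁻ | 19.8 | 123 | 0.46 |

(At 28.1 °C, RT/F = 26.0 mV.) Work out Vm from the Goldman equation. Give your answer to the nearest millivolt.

Vm = 26.0 · ln[(Σ P·[cation]ₒ + Σ P·[anion]ᵢ) / (Σ P·[cation]ᵢ + Σ P·[anion]ₒ)]
Numerator = 1×5.38 + 0.08×143 + 0.46×19.8 = 25.93
Denominator = 1×154 + 0.08×12.7 + 0.46×123 = 211.6
Vm = 26.0 · ln(0.12254) = 26.0 × (-2.0994) = -54.58 mV

-55 mV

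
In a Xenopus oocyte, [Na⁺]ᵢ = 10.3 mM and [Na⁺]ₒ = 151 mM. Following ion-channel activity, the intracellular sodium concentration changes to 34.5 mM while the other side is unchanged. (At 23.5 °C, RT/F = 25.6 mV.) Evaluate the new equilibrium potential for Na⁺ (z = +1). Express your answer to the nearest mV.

After the shift: [Na⁺]_out = 151, [Na⁺]_in = 34.5 mM.
E_new = (25.6/1)·ln(151/34.5) = 25.60 · (1.4763) = 37.79 mV

38 mV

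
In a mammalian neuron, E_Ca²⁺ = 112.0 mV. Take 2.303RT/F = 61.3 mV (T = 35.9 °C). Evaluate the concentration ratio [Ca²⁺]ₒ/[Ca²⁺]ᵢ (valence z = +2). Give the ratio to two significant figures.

4500

log₁₀([out]/[in]) = E·z/(61.3) = 112.0 × 2 / 61.3 = 3.6542
[out]/[in] = 10^(3.6542) = 4510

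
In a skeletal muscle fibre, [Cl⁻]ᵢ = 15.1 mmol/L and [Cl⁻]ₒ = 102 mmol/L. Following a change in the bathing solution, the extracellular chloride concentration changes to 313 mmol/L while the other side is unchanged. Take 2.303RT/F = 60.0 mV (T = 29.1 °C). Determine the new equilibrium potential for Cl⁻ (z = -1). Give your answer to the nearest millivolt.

-79 mV

After the shift: [Cl⁻]_out = 313, [Cl⁻]_in = 15.1 mmol/L.
E_new = (60.0/-1)·log₁₀(313/15.1) = -60.00 · (1.3166) = -78.99 mV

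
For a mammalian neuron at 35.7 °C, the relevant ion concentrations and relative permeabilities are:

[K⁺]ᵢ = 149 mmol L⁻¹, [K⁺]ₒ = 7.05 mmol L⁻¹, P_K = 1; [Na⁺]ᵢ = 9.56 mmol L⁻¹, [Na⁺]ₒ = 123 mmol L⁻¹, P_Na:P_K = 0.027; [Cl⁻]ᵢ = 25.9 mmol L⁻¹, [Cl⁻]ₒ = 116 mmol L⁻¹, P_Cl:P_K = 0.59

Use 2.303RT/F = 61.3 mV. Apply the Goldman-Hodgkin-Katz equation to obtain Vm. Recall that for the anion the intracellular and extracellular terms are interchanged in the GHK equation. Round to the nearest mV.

Vm = 61.3 · log₁₀[(Σ P·[cation]ₒ + Σ P·[anion]ᵢ) / (Σ P·[cation]ᵢ + Σ P·[anion]ₒ)]
Numerator = 1×7.05 + 0.027×123 + 0.59×25.9 = 25.65
Denominator = 1×149 + 0.027×9.56 + 0.59×116 = 217.7
Vm = 61.3 · log₁₀(0.11783) = 61.3 × (-0.9287) = -56.93 mV

-57 mV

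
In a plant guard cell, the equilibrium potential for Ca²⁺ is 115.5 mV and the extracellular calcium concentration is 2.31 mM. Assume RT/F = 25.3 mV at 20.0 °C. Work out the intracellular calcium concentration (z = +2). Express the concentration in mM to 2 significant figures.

0.00025 mM

Nernst: E = (25.3/2) · ln([out]/[in]), so ln([out]/[in]) = 115.5 × 2 / 25.3 = 9.1304.
[out]/[in] = e^(9.1304) = 9232.
[in] = 2.31 / 9232 = 0.0002502 mM.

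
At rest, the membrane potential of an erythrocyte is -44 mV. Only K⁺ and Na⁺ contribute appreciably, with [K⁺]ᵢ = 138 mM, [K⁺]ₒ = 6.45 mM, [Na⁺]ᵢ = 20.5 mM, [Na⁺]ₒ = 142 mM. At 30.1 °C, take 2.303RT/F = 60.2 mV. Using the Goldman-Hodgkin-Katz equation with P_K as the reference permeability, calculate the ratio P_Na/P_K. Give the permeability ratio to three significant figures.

Let α = P_Na/P_K. GHK: Vm = 60.2·log₁₀[(Kₒ + α·Naₒ)/(Kᵢ + α·Naᵢ)].
10^(Vm/60.2) = 10^(-44.0/60.2) = 0.18582
So 0.18582·(Kᵢ + α·Naᵢ) = Kₒ + α·Naₒ → α = (0.18582·138.0 − 6.45) / (142.0 − 0.18582·20.5)
α = (25.64 − 6.45) / (142.0 − 3.809) = 19.19/138.2 = 0.1389

0.139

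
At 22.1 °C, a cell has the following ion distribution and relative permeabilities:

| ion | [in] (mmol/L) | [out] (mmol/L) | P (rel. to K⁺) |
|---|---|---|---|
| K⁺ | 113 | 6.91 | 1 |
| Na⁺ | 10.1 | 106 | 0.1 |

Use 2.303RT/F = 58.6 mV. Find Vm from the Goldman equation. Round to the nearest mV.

-48 mV

Vm = 58.6 · log₁₀[(Σ P·[cation]ₒ + Σ P·[anion]ᵢ) / (Σ P·[cation]ᵢ + Σ P·[anion]ₒ)]
Numerator = 1×6.91 + 0.1×106 = 17.51
Denominator = 1×113 + 0.1×10.1 = 114
Vm = 58.6 · log₁₀(0.15358) = 58.6 × (-0.8137) = -47.68 mV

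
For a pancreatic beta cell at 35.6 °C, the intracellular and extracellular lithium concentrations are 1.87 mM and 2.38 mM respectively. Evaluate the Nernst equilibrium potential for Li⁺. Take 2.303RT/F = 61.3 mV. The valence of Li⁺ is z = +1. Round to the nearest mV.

E = (61.3/z) · log₁₀([Li⁺]_out/[Li⁺]_in) with z = +1.
= (61.3/1) · log₁₀(2.38/1.87) = 61.30 · log₁₀(1.273)
= 61.30 · (0.1047) = 6.42 mV

6 mV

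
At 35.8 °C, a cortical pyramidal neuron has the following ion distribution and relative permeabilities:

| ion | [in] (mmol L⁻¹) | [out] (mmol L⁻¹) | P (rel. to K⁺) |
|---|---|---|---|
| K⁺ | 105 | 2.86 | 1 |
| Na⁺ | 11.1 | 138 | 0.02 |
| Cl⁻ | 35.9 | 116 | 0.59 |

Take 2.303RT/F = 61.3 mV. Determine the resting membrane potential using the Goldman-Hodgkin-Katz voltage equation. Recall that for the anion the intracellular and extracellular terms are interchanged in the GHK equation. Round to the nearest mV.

-50 mV

Vm = 61.3 · log₁₀[(Σ P·[cation]ₒ + Σ P·[anion]ᵢ) / (Σ P·[cation]ᵢ + Σ P·[anion]ₒ)]
Numerator = 1×2.86 + 0.02×138 + 0.59×35.9 = 26.8
Denominator = 1×105 + 0.02×11.1 + 0.59×116 = 173.7
Vm = 61.3 · log₁₀(0.15433) = 61.3 × (-0.8116) = -49.75 mV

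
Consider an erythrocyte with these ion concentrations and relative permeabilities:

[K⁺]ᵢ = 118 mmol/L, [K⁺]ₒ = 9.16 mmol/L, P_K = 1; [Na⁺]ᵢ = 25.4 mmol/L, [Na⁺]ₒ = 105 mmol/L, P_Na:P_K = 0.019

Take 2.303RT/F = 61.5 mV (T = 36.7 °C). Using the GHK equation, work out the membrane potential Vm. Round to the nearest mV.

-63 mV

Vm = 61.5 · log₁₀[(Σ P·[cation]ₒ + Σ P·[anion]ᵢ) / (Σ P·[cation]ᵢ + Σ P·[anion]ₒ)]
Numerator = 1×9.16 + 0.019×105 = 11.15
Denominator = 1×118 + 0.019×25.4 = 118.5
Vm = 61.5 · log₁₀(0.094149) = 61.5 × (-1.0262) = -63.11 mV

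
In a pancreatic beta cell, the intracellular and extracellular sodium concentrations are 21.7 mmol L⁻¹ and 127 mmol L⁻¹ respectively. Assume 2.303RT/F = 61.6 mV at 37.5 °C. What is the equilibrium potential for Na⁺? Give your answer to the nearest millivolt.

47 mV

E = (61.6/z) · log₁₀([Na⁺]_out/[Na⁺]_in) with z = +1.
= (61.6/1) · log₁₀(127/21.7) = 61.60 · log₁₀(5.853)
= 61.60 · (0.7673) = 47.27 mV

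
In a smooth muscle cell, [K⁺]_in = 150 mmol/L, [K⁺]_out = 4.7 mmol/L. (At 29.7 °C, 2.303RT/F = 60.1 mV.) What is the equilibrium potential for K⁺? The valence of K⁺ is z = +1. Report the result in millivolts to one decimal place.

-90.4 mV

E = (60.1/z) · log₁₀([K⁺]_out/[K⁺]_in) with z = +1.
= (60.1/1) · log₁₀(4.7/150) = 60.10 · log₁₀(0.03133)
= 60.10 · (-1.5040) = -90.39 mV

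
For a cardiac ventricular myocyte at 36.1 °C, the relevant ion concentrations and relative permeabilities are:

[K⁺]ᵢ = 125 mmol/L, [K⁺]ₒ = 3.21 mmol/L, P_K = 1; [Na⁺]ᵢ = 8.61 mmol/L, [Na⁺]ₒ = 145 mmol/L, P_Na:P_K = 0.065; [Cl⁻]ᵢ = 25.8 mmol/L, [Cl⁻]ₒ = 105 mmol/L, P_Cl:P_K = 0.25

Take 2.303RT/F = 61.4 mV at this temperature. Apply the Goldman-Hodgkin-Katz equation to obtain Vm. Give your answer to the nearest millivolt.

-55 mV

Vm = 61.4 · log₁₀[(Σ P·[cation]ₒ + Σ P·[anion]ᵢ) / (Σ P·[cation]ᵢ + Σ P·[anion]ₒ)]
Numerator = 1×3.21 + 0.065×145 + 0.25×25.8 = 19.09
Denominator = 1×125 + 0.065×8.61 + 0.25×105 = 151.8
Vm = 61.4 · log₁₀(0.12572) = 61.4 × (-0.9006) = -55.30 mV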